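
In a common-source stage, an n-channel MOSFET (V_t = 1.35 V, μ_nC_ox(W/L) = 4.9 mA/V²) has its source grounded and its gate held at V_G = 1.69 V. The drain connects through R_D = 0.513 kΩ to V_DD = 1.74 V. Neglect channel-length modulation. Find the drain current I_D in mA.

I_D = 0.283 mA

V_GS = V_G = 1.69 V, so V_ov = 1.69 − 1.35 = 0.34 V.
Assume saturation: I_D = ½ k_n V_ov² = 0.5 × 4.9 × 0.34² = 0.283 mA, giving V_DS = V_DD − I_D R_D = 1.74 − 0.283 × 0.513 = 1.59 V.
V_DS = 1.59 V ≥ V_ov = 0.34 V, confirming saturation.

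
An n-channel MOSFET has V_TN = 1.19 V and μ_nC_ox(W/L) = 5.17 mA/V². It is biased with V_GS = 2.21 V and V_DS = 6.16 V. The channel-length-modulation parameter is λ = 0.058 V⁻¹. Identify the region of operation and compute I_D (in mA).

Saturation; I_D = 3.65 mA

V_ov = V_GS − V_TN = 2.21 − 1.19 = 1.02 V.
Since V_DS = 6.16 V ≥ V_ov = 1.02 V, the device is in saturation.
I_D = ½ k_n V_ov² (1 + λ V_DS) = 0.5 × 5.17 × 1.02² × (1 + 0.058 × 6.16) = 3.65 mA.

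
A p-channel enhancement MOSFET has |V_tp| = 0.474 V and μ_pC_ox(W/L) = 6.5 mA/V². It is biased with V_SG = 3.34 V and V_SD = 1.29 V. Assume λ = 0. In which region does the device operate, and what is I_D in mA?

V_ov = V_SG − |V_tp| = 3.34 − 0.474 = 2.87 V.
Since V_SD = 1.29 V < V_ov = 2.87 V, the device is in the triode region.
I_D = k_p [V_ov · V_SD − ½ V_SD²] = 6.5 × [2.87 × 1.29 − 0.5 × 1.29²] = 18.6 mA.

Triode; I_D = 18.6 mA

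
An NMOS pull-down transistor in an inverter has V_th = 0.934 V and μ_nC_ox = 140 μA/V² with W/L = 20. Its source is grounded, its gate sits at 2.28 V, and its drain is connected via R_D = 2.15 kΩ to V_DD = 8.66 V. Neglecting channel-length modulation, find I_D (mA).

V_GS = V_G = 2.28 V, so V_ov = 2.28 − 0.934 = 1.35 V.
k_n = μ_nC_ox · (W/L) = 2.8 mA/V².
Assume saturation: I_D = ½ k_n V_ov² = 0.5 × 2.8 × 1.35² = 2.54 mA, giving V_DS = V_DD − I_D R_D = 8.66 − 2.54 × 2.15 = 3.21 V.
V_DS = 3.21 V ≥ V_ov = 1.35 V, confirming saturation.

I_D = 2.54 mA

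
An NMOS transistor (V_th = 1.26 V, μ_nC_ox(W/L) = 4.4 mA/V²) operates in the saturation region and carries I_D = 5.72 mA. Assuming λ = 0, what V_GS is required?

In saturation I_D = ½ k_n (V_GS − V_th)², so V_GS − V_th = √(2 I_D / k_n) = √(2 × 5.72 / 4.4) = 1.61 V.
V_GS = 1.26 + 1.61 = 2.87 V.

V_GS = 2.87 V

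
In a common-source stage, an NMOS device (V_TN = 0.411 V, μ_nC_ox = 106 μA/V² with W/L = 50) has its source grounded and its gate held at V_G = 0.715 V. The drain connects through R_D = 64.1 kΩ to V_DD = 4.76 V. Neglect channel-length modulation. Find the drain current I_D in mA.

I_D = 0.0735 mA

V_GS = V_G = 0.715 V, so V_ov = 0.715 − 0.411 = 0.304 V.
k_n = μ_nC_ox · (W/L) = 5.3 mA/V².
Assume saturation: I_D = ½ k_n V_ov² = 0.5 × 5.3 × 0.304² = 0.245 mA, giving V_DS = V_DD − I_D R_D = 4.76 − 0.245 × 64.1 = -10.9 V.
But -10.9 V < V_ov = 0.304 V, so the device is actually in triode.
In triode I_D = k_n[V_ov V_DS − ½ V_DS²] and I_D = (V_DD − V_DS)/R_D. Equating: 170 V_DS² − 104.3 V_DS + 4.76 = 0, giving V_DS = 0.0497 V (the root below V_ov).
I_D = (4.76 − 0.0497) / 64.1 = 0.0735 mA.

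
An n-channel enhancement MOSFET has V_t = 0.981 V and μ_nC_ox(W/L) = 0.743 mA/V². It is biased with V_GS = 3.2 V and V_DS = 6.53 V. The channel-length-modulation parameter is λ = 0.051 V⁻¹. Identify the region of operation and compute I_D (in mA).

Saturation; I_D = 2.44 mA

V_ov = V_GS − V_t = 3.2 − 0.981 = 2.22 V.
Since V_DS = 6.53 V ≥ V_ov = 2.22 V, the device is in saturation.
I_D = ½ k_n V_ov² (1 + λ V_DS) = 0.5 × 0.743 × 2.22² × (1 + 0.051 × 6.53) = 2.44 mA.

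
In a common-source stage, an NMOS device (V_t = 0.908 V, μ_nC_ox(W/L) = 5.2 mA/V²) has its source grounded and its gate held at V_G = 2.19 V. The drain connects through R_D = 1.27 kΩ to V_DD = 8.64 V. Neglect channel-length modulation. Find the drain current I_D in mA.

I_D = 4.27 mA

V_GS = V_G = 2.19 V, so V_ov = 2.19 − 0.908 = 1.28 V.
Assume saturation: I_D = ½ k_n V_ov² = 0.5 × 5.2 × 1.28² = 4.27 mA, giving V_DS = V_DD − I_D R_D = 8.64 − 4.27 × 1.27 = 3.21 V.
V_DS = 3.21 V ≥ V_ov = 1.28 V, confirming saturation.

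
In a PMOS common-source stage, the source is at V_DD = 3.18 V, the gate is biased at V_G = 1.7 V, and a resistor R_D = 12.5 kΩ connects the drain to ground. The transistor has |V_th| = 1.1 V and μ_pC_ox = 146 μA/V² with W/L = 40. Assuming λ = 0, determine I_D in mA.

V_SG = V_DD − V_G = 3.18 − 1.7 = 1.48 V, so V_ov = 1.48 − 1.1 = 0.38 V.
k_p = μ_pC_ox · (W/L) = 5.84 mA/V².
Assume saturation: I_D = ½ k_p V_ov² = 0.5 × 5.84 × 0.38² = 0.422 mA, giving V_SD = V_DD − I_D R_D = 3.18 − 0.422 × 12.5 = -2.09 V.
But -2.09 V < V_ov = 0.38 V, so the device is actually in triode.
In triode I_D = k_p[V_ov V_SD − ½ V_SD²] and I_D = (V_DD − V_SD)/R_D. Equating: 36.5 V_SD² − 28.74 V_SD + 3.18 = 0, giving V_SD = 0.133 V (the root below V_ov).
I_D = (3.18 − 0.133) / 12.5 = 0.244 mA.

I_D = 0.244 mA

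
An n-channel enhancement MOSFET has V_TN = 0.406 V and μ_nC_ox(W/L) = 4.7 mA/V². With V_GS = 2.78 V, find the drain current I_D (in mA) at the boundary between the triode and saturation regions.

At the boundary V_DS = V_ov = V_GS − V_TN = 2.78 − 0.406 = 2.37 V.
I_D = ½ k_n V_ov² = 0.5 × 4.7 × 2.37² = 13.2 mA.

I_D = 13.2 mA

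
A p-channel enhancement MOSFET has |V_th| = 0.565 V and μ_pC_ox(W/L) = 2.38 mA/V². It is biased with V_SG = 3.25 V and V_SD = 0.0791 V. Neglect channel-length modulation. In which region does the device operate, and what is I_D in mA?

V_ov = V_SG − |V_th| = 3.25 − 0.565 = 2.69 V.
Since V_SD = 0.0791 V < V_ov = 2.69 V, the device is in the triode region.
I_D = k_p [V_ov · V_SD − ½ V_SD²] = 2.38 × [2.69 × 0.0791 − 0.5 × 0.0791²] = 0.498 mA.

Triode; I_D = 0.498 mA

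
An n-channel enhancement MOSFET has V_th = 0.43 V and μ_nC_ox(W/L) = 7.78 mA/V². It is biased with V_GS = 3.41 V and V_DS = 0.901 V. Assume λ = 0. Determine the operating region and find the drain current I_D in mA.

V_ov = V_GS − V_th = 3.41 − 0.43 = 2.98 V.
Since V_DS = 0.901 V < V_ov = 2.98 V, the device is in the triode region.
I_D = k_n [V_ov · V_DS − ½ V_DS²] = 7.78 × [2.98 × 0.901 − 0.5 × 0.901²] = 17.7 mA.

Triode; I_D = 17.7 mA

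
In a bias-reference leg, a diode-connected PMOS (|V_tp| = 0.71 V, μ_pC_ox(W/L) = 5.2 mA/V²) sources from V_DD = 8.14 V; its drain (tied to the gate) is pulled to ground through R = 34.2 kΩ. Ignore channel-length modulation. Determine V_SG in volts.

With gate tied to drain, V_SG = V_SD ≥ V_SG − |V_tp|, so the device is in saturation.
KCL at the drain: ½ k_p (V_SG − |V_tp|)² = (V_DD − V_SG)/R.
Let x = V_SG − 0.71. Then 88.9 x² + x − 7.43 = 0, giving x = 0.283 V (positive root), so V_SG = 0.993 V.
I_D = (V_DD − V_SG)/R = (8.14 − 0.993) / 34.2 = 0.209 mA.

V_SG = 0.993 V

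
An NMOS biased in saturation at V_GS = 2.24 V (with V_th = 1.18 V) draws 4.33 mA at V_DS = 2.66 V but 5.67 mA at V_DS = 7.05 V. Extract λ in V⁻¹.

With V_GS fixed, I_D ∝ (1 + λ V_DS) in saturation, so I_D2/I_D1 = (1 + λ V_DS2)/(1 + λ V_DS1).
5.67/4.33 = 1.309 = (1 + 7.05 λ)/(1 + 2.66 λ).
Solving: λ (I_D1 V_DS2 − I_D2 V_DS1) = I_D2 − I_D1, so λ = (5.67 − 4.33) / (4.33 × 7.05 − 5.67 × 2.66) = 1.34 / 15.4 = 0.0868 V⁻¹.

λ = 0.0868 V⁻¹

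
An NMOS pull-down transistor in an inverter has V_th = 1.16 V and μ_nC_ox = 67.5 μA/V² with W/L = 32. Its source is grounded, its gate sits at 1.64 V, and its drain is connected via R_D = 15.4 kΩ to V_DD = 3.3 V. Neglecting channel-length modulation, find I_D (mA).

V_GS = V_G = 1.64 V, so V_ov = 1.64 − 1.16 = 0.48 V.
k_n = μ_nC_ox · (W/L) = 2.16 mA/V².
Assume saturation: I_D = ½ k_n V_ov² = 0.5 × 2.16 × 0.48² = 0.249 mA, giving V_DS = V_DD − I_D R_D = 3.3 − 0.249 × 15.4 = -0.532 V.
But -0.532 V < V_ov = 0.48 V, so the device is actually in triode.
In triode I_D = k_n[V_ov V_DS − ½ V_DS²] and I_D = (V_DD − V_DS)/R_D. Equating: 16.6 V_DS² − 16.97 V_DS + 3.3 = 0, giving V_DS = 0.262 V (the root below V_ov).
I_D = (3.3 − 0.262) / 15.4 = 0.197 mA.

I_D = 0.197 mA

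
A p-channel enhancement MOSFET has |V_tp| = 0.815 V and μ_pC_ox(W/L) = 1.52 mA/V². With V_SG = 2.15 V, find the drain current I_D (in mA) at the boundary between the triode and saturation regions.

At the boundary V_SD = V_ov = V_SG − |V_tp| = 2.15 − 0.815 = 1.33 V.
I_D = ½ k_p V_ov² = 0.5 × 1.52 × 1.33² = 1.35 mA.

I_D = 1.35 mA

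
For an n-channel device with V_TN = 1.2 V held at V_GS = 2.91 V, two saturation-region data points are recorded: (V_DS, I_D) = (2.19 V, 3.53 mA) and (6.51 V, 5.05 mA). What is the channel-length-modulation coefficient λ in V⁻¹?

λ = 0.128 V⁻¹

With V_GS fixed, I_D ∝ (1 + λ V_DS) in saturation, so I_D2/I_D1 = (1 + λ V_DS2)/(1 + λ V_DS1).
5.05/3.53 = 1.431 = (1 + 6.51 λ)/(1 + 2.19 λ).
Solving: λ (I_D1 V_DS2 − I_D2 V_DS1) = I_D2 − I_D1, so λ = (5.05 − 3.53) / (3.53 × 6.51 − 5.05 × 2.19) = 1.52 / 11.9 = 0.128 V⁻¹.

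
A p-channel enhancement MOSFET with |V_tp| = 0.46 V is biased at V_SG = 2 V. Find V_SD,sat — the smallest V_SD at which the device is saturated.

The boundary between triode and saturation is V_SD = V_SG − |V_tp| = V_ov.
V_ov = 2 − 0.46 = 1.54 V.

V_SD,sat = 1.54 V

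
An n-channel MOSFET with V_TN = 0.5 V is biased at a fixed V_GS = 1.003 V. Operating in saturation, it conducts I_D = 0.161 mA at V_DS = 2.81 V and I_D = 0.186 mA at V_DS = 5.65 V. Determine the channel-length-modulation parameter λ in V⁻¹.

λ = 0.0646 V⁻¹

With V_GS fixed, I_D ∝ (1 + λ V_DS) in saturation, so I_D2/I_D1 = (1 + λ V_DS2)/(1 + λ V_DS1).
0.186/0.161 = 1.155 = (1 + 5.65 λ)/(1 + 2.81 λ).
Solving: λ (I_D1 V_DS2 − I_D2 V_DS1) = I_D2 − I_D1, so λ = (0.186 − 0.161) / (0.161 × 5.65 − 0.186 × 2.81) = 0.025 / 0.387 = 0.0646 V⁻¹.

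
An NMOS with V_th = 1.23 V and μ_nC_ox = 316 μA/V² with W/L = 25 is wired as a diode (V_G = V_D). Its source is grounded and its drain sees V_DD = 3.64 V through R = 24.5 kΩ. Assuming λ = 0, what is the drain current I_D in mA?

With gate tied to drain, V_GS = V_DS ≥ V_GS − V_th, so the device is in saturation.
k_n = μ_nC_ox · (W/L) = 7.9 mA/V².
KCL at the drain: ½ k_n (V_GS − V_th)² = (V_DD − V_GS)/R.
Let x = V_GS − 1.23. Then 96.8 x² + x − 2.41 = 0, giving x = 0.153 V (positive root), so V_GS = 1.38 V.
I_D = (V_DD − V_GS)/R = (3.64 − 1.38) / 24.5 = 0.0921 mA.

I_D = 0.0921 mA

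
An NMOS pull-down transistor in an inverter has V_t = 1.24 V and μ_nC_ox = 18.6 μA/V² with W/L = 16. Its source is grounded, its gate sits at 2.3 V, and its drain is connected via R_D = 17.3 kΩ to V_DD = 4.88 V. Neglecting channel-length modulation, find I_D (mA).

I_D = 0.167 mA

V_GS = V_G = 2.3 V, so V_ov = 2.3 − 1.24 = 1.06 V.
k_n = μ_nC_ox · (W/L) = 0.2976 mA/V².
Assume saturation: I_D = ½ k_n V_ov² = 0.5 × 0.2976 × 1.06² = 0.167 mA, giving V_DS = V_DD − I_D R_D = 4.88 − 0.167 × 17.3 = 1.99 V.
V_DS = 1.99 V ≥ V_ov = 1.06 V, confirming saturation.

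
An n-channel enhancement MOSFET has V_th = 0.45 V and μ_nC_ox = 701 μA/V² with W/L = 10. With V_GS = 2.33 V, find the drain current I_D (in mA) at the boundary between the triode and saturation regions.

I_D = 12.4 mA

At the boundary V_DS = V_ov = V_GS − V_th = 2.33 − 0.45 = 1.88 V.
k_n = μ_nC_ox · (W/L) = 7.01 mA/V².
I_D = ½ k_n V_ov² = 0.5 × 7.01 × 1.88² = 12.4 mA.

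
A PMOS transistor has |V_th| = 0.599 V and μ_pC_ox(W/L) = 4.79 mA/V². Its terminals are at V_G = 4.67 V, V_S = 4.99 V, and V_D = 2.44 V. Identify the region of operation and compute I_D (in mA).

Cutoff; I_D = 0 mA

V_SG = V_S − V_G = 4.99 − 4.67 = 0.32 V; V_SD = V_S − V_D = 4.99 − 2.44 = 2.55 V.
V_SG = 0.32 V < |V_th| = 0.599 V, so the transistor is in cutoff.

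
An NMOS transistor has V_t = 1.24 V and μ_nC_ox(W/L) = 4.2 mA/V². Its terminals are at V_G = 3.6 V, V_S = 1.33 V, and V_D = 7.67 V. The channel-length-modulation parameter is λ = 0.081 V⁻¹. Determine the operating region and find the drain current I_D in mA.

Saturation; I_D = 3.37 mA

V_GS = V_G − V_S = 3.6 − 1.33 = 2.27 V; V_DS = V_D − V_S = 7.67 − 1.33 = 6.34 V.
V_ov = V_GS − V_t = 2.27 − 1.24 = 1.03 V.
Since V_DS = 6.34 V ≥ V_ov = 1.03 V, the device is in saturation.
I_D = ½ k_n V_ov² (1 + λ V_DS) = 0.5 × 4.2 × 1.03² × (1 + 0.081 × 6.34) = 3.37 mA.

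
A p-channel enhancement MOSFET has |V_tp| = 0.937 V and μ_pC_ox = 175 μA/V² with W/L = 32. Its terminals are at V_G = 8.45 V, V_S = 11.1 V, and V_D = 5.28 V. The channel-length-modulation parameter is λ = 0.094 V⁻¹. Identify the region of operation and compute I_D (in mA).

V_SG = V_S − V_G = 11.1 − 8.45 = 2.65 V; V_SD = V_S − V_D = 11.1 − 5.28 = 5.82 V.
k_p = μ_pC_ox · (W/L) = 5.6 mA/V².
V_ov = V_SG − |V_tp| = 2.65 − 0.937 = 1.71 V.
Since V_SD = 5.82 V ≥ V_ov = 1.71 V, the device is in saturation.
I_D = ½ k_p V_ov² (1 + λ V_SD) = 0.5 × 5.6 × 1.71² × (1 + 0.094 × 5.82) = 12.7 mA.

Saturation; I_D = 12.7 mA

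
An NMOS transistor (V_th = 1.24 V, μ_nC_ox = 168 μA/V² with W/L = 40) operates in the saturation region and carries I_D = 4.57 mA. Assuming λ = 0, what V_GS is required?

k_n = μ_nC_ox · (W/L) = 6.72 mA/V².
In saturation I_D = ½ k_n (V_GS − V_th)², so V_GS − V_th = √(2 I_D / k_n) = √(2 × 4.57 / 6.72) = 1.17 V.
V_GS = 1.24 + 1.17 = 2.41 V.

V_GS = 2.41 V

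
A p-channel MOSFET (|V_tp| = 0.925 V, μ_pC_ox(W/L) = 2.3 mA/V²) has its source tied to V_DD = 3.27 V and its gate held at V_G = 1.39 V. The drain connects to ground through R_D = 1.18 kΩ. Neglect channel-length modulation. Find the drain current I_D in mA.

I_D = 1.05 mA

V_SG = V_DD − V_G = 3.27 − 1.39 = 1.88 V, so V_ov = 1.88 − 0.925 = 0.955 V.
Assume saturation: I_D = ½ k_p V_ov² = 0.5 × 2.3 × 0.955² = 1.05 mA, giving V_SD = V_DD − I_D R_D = 3.27 − 1.05 × 1.18 = 2.03 V.
V_SD = 2.03 V ≥ V_ov = 0.955 V, confirming saturation.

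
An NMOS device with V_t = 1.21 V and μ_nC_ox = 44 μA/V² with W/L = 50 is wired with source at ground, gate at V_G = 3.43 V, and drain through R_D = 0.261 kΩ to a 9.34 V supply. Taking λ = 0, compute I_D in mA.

V_GS = V_G = 3.43 V, so V_ov = 3.43 − 1.21 = 2.22 V.
k_n = μ_nC_ox · (W/L) = 2.2 mA/V².
Assume saturation: I_D = ½ k_n V_ov² = 0.5 × 2.2 × 2.22² = 5.42 mA, giving V_DS = V_DD − I_D R_D = 9.34 − 5.42 × 0.261 = 7.93 V.
V_DS = 7.93 V ≥ V_ov = 2.22 V, confirming saturation.

I_D = 5.42 mA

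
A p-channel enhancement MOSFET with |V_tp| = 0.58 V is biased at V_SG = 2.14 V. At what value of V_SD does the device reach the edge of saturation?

The boundary between triode and saturation is V_SD = V_SG − |V_tp| = V_ov.
V_ov = 2.14 − 0.58 = 1.56 V.

V_SD,sat = 1.56 V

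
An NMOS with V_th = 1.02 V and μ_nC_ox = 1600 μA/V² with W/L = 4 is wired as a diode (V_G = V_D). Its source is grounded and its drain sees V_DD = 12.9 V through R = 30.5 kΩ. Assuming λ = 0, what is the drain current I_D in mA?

With gate tied to drain, V_GS = V_DS ≥ V_GS − V_th, so the device is in saturation.
k_n = μ_nC_ox · (W/L) = 6.4 mA/V².
KCL at the drain: ½ k_n (V_GS − V_th)² = (V_DD − V_GS)/R.
Let x = V_GS − 1.02. Then 97.6 x² + x − 11.88 = 0, giving x = 0.344 V (positive root), so V_GS = 1.36 V.
I_D = (V_DD − V_GS)/R = (12.9 − 1.36) / 30.5 = 0.378 mA.

I_D = 0.378 mA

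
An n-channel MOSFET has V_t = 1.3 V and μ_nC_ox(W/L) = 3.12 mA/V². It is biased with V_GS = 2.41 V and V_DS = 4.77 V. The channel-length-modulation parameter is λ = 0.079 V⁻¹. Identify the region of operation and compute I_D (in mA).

V_ov = V_GS − V_t = 2.41 − 1.3 = 1.11 V.
Since V_DS = 4.77 V ≥ V_ov = 1.11 V, the device is in saturation.
I_D = ½ k_n V_ov² (1 + λ V_DS) = 0.5 × 3.12 × 1.11² × (1 + 0.079 × 4.77) = 2.65 mA.

Saturation; I_D = 2.65 mA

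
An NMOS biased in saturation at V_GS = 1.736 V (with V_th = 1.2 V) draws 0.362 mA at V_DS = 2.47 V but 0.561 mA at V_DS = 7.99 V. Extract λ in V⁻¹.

λ = 0.132 V⁻¹

With V_GS fixed, I_D ∝ (1 + λ V_DS) in saturation, so I_D2/I_D1 = (1 + λ V_DS2)/(1 + λ V_DS1).
0.561/0.362 = 1.55 = (1 + 7.99 λ)/(1 + 2.47 λ).
Solving: λ (I_D1 V_DS2 − I_D2 V_DS1) = I_D2 − I_D1, so λ = (0.561 − 0.362) / (0.362 × 7.99 − 0.561 × 2.47) = 0.199 / 1.51 = 0.132 V⁻¹.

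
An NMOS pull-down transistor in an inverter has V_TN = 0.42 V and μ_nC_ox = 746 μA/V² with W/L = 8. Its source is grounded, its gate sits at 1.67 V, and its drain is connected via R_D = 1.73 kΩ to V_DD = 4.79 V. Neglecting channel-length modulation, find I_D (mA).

I_D = 2.53 mA

V_GS = V_G = 1.67 V, so V_ov = 1.67 − 0.42 = 1.25 V.
k_n = μ_nC_ox · (W/L) = 5.968 mA/V².
Assume saturation: I_D = ½ k_n V_ov² = 0.5 × 5.968 × 1.25² = 4.66 mA, giving V_DS = V_DD − I_D R_D = 4.79 − 4.66 × 1.73 = -3.28 V.
But -3.28 V < V_ov = 1.25 V, so the device is actually in triode.
In triode I_D = k_n[V_ov V_DS − ½ V_DS²] and I_D = (V_DD − V_DS)/R_D. Equating: 5.16 V_DS² − 13.91 V_DS + 4.79 = 0, giving V_DS = 0.406 V (the root below V_ov).
I_D = (4.79 − 0.406) / 1.73 = 2.53 mA.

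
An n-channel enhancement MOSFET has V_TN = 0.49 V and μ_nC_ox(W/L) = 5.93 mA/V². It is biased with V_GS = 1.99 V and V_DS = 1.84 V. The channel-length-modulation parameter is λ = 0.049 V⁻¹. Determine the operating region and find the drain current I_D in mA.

Saturation; I_D = 7.27 mA

V_ov = V_GS − V_TN = 1.99 − 0.49 = 1.5 V.
Since V_DS = 1.84 V ≥ V_ov = 1.5 V, the device is in saturation.
I_D = ½ k_n V_ov² (1 + λ V_DS) = 0.5 × 5.93 × 1.5² × (1 + 0.049 × 1.84) = 7.27 mA.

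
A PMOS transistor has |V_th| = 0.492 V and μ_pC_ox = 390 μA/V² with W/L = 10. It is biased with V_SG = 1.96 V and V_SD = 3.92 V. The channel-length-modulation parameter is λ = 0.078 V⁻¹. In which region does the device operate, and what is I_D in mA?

k_p = μ_pC_ox · (W/L) = 3.9 mA/V².
V_ov = V_SG − |V_th| = 1.96 − 0.492 = 1.47 V.
Since V_SD = 3.92 V ≥ V_ov = 1.47 V, the device is in saturation.
I_D = ½ k_p V_ov² (1 + λ V_SD) = 0.5 × 3.9 × 1.47² × (1 + 0.078 × 3.92) = 5.49 mA.

Saturation; I_D = 5.49 mA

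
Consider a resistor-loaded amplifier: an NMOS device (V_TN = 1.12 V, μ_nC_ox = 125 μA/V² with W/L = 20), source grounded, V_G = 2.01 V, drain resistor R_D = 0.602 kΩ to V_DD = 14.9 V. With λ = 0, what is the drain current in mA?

V_GS = V_G = 2.01 V, so V_ov = 2.01 − 1.12 = 0.89 V.
k_n = μ_nC_ox · (W/L) = 2.5 mA/V².
Assume saturation: I_D = ½ k_n V_ov² = 0.5 × 2.5 × 0.89² = 0.99 mA, giving V_DS = V_DD − I_D R_D = 14.9 − 0.99 × 0.602 = 14.3 V.
V_DS = 14.3 V ≥ V_ov = 0.89 V, confirming saturation.

I_D = 0.990 mA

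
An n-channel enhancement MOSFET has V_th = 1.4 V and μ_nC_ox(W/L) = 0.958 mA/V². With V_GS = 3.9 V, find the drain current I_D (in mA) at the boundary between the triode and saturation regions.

At the boundary V_DS = V_ov = V_GS − V_th = 3.9 − 1.4 = 2.5 V.
I_D = ½ k_n V_ov² = 0.5 × 0.958 × 2.5² = 2.99 mA.

I_D = 2.99 mA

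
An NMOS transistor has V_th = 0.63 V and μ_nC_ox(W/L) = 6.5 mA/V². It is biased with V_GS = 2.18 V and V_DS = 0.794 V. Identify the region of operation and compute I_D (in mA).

V_ov = V_GS − V_th = 2.18 − 0.63 = 1.55 V.
Since V_DS = 0.794 V < V_ov = 1.55 V, the device is in the triode region.
I_D = k_n [V_ov · V_DS − ½ V_DS²] = 6.5 × [1.55 × 0.794 − 0.5 × 0.794²] = 5.95 mA.

Triode; I_D = 5.95 mA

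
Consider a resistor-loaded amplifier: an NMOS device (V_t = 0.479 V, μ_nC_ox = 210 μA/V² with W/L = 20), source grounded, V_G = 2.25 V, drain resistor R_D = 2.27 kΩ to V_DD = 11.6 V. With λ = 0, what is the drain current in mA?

I_D = 4.74 mA

V_GS = V_G = 2.25 V, so V_ov = 2.25 − 0.479 = 1.77 V.
k_n = μ_nC_ox · (W/L) = 4.2 mA/V².
Assume saturation: I_D = ½ k_n V_ov² = 0.5 × 4.2 × 1.77² = 6.59 mA, giving V_DS = V_DD − I_D R_D = 11.6 − 6.59 × 2.27 = -3.35 V.
But -3.35 V < V_ov = 1.77 V, so the device is actually in triode.
In triode I_D = k_n[V_ov V_DS − ½ V_DS²] and I_D = (V_DD − V_DS)/R_D. Equating: 4.77 V_DS² − 17.88 V_DS + 11.6 = 0, giving V_DS = 0.834 V (the root below V_ov).
I_D = (11.6 − 0.834) / 2.27 = 4.74 mA.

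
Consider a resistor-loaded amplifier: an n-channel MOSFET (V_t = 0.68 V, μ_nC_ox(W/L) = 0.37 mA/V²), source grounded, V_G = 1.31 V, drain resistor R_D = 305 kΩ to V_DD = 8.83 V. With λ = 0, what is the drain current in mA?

I_D = 0.0285 mA

V_GS = V_G = 1.31 V, so V_ov = 1.31 − 0.68 = 0.63 V.
Assume saturation: I_D = ½ k_n V_ov² = 0.5 × 0.37 × 0.63² = 0.0734 mA, giving V_DS = V_DD − I_D R_D = 8.83 − 0.0734 × 305 = -13.6 V.
But -13.6 V < V_ov = 0.63 V, so the device is actually in triode.
In triode I_D = k_n[V_ov V_DS − ½ V_DS²] and I_D = (V_DD − V_DS)/R_D. Equating: 56.4 V_DS² − 72.1 V_DS + 8.83 = 0, giving V_DS = 0.137 V (the root below V_ov).
I_D = (8.83 − 0.137) / 305 = 0.0285 mA.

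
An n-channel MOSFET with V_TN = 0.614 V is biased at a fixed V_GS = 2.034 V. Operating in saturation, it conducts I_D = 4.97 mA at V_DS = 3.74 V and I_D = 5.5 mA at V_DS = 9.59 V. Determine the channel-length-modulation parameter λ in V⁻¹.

With V_GS fixed, I_D ∝ (1 + λ V_DS) in saturation, so I_D2/I_D1 = (1 + λ V_DS2)/(1 + λ V_DS1).
5.5/4.97 = 1.107 = (1 + 9.59 λ)/(1 + 3.74 λ).
Solving: λ (I_D1 V_DS2 − I_D2 V_DS1) = I_D2 − I_D1, so λ = (5.5 − 4.97) / (4.97 × 9.59 − 5.5 × 3.74) = 0.53 / 27.1 = 0.0196 V⁻¹.

λ = 0.0196 V⁻¹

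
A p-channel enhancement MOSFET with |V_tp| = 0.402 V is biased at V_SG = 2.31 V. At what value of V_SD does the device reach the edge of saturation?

The boundary between triode and saturation is V_SD = V_SG − |V_tp| = V_ov.
V_ov = 2.31 − 0.402 = 1.91 V.

V_SD,sat = 1.91 V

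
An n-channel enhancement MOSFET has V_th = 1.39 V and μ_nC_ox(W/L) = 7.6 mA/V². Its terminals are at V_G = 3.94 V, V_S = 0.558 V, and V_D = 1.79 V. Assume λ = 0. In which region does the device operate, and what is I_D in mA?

Triode; I_D = 12.9 mA

V_GS = V_G − V_S = 3.94 − 0.558 = 3.38 V; V_DS = V_D − V_S = 1.79 − 0.558 = 1.23 V.
V_ov = V_GS − V_th = 3.38 − 1.39 = 1.99 V.
Since V_DS = 1.23 V < V_ov = 1.99 V, the device is in the triode region.
I_D = k_n [V_ov · V_DS − ½ V_DS²] = 7.6 × [1.99 × 1.23 − 0.5 × 1.23²] = 12.9 mA.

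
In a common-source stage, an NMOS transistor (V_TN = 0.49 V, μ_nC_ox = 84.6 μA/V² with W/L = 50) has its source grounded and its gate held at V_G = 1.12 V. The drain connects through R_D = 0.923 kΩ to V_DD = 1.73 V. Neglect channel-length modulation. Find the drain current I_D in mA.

I_D = 0.839 mA

V_GS = V_G = 1.12 V, so V_ov = 1.12 − 0.49 = 0.63 V.
k_n = μ_nC_ox · (W/L) = 4.23 mA/V².
Assume saturation: I_D = ½ k_n V_ov² = 0.5 × 4.23 × 0.63² = 0.839 mA, giving V_DS = V_DD − I_D R_D = 1.73 − 0.839 × 0.923 = 0.955 V.
V_DS = 0.955 V ≥ V_ov = 0.63 V, confirming saturation.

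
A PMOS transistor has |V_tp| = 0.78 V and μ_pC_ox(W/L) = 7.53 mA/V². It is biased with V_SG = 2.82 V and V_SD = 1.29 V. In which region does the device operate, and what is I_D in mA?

Triode; I_D = 13.6 mA

V_ov = V_SG − |V_tp| = 2.82 − 0.78 = 2.04 V.
Since V_SD = 1.29 V < V_ov = 2.04 V, the device is in the triode region.
I_D = k_p [V_ov · V_SD − ½ V_SD²] = 7.53 × [2.04 × 1.29 − 0.5 × 1.29²] = 13.6 mA.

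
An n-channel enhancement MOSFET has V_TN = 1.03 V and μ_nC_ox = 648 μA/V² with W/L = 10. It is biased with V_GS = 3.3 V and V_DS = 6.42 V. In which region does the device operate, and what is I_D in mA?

Saturation; I_D = 16.7 mA

k_n = μ_nC_ox · (W/L) = 6.48 mA/V².
V_ov = V_GS − V_TN = 3.3 − 1.03 = 2.27 V.
Since V_DS = 6.42 V ≥ V_ov = 2.27 V, the device is in saturation.
I_D = ½ k_n V_ov² = 0.5 × 6.48 × 2.27² = 16.7 mA.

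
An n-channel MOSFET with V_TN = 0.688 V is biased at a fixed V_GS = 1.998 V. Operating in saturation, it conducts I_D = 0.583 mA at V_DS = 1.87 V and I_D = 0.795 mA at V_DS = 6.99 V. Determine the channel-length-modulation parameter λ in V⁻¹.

With V_GS fixed, I_D ∝ (1 + λ V_DS) in saturation, so I_D2/I_D1 = (1 + λ V_DS2)/(1 + λ V_DS1).
0.795/0.583 = 1.364 = (1 + 6.99 λ)/(1 + 1.87 λ).
Solving: λ (I_D1 V_DS2 − I_D2 V_DS1) = I_D2 − I_D1, so λ = (0.795 − 0.583) / (0.583 × 6.99 − 0.795 × 1.87) = 0.212 / 2.59 = 0.0819 V⁻¹.

λ = 0.0819 V⁻¹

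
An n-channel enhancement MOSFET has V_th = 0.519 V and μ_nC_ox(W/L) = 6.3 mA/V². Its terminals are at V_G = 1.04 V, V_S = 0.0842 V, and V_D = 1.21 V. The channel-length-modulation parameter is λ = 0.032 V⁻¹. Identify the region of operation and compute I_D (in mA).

V_GS = V_G − V_S = 1.04 − 0.0842 = 0.956 V; V_DS = V_D − V_S = 1.21 − 0.0842 = 1.13 V.
V_ov = V_GS − V_th = 0.956 − 0.519 = 0.437 V.
Since V_DS = 1.13 V ≥ V_ov = 0.437 V, the device is in saturation.
I_D = ½ k_n V_ov² (1 + λ V_DS) = 0.5 × 6.3 × 0.437² × (1 + 0.032 × 1.13) = 0.623 mA.

Saturation; I_D = 0.623 mA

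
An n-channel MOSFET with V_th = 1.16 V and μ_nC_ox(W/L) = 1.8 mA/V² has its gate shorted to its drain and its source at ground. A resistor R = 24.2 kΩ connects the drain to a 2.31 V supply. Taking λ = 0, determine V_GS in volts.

With gate tied to drain, V_GS = V_DS ≥ V_GS − V_th, so the device is in saturation.
KCL at the drain: ½ k_n (V_GS − V_th)² = (V_DD − V_GS)/R.
Let x = V_GS − 1.16. Then 21.8 x² + x − 1.15 = 0, giving x = 0.208 V (positive root), so V_GS = 1.37 V.
I_D = (V_DD − V_GS)/R = (2.31 − 1.37) / 24.2 = 0.0389 mA.

V_GS = 1.37 V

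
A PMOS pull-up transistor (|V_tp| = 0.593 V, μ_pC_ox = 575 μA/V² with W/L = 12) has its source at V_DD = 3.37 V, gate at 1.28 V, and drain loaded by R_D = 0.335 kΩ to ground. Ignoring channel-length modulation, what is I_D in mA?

V_SG = V_DD − V_G = 3.37 − 1.28 = 2.09 V, so V_ov = 2.09 − 0.593 = 1.5 V.
k_p = μ_pC_ox · (W/L) = 6.9 mA/V².
Assume saturation: I_D = ½ k_p V_ov² = 0.5 × 6.9 × 1.5² = 7.73 mA, giving V_SD = V_DD − I_D R_D = 3.37 − 7.73 × 0.335 = 0.78 V.
But 0.78 V < V_ov = 1.5 V, so the device is actually in triode.
In triode I_D = k_p[V_ov V_SD − ½ V_SD²] and I_D = (V_DD − V_SD)/R_D. Equating: 1.16 V_SD² − 4.46 V_SD + 3.37 = 0, giving V_SD = 1.03 V (the root below V_ov).
I_D = (3.37 − 1.03) / 0.335 = 6.98 mA.

I_D = 6.98 mA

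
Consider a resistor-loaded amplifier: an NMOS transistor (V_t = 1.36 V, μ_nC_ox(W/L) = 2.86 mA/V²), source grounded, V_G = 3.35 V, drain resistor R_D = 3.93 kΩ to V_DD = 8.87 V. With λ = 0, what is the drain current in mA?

I_D = 2.15 mA

V_GS = V_G = 3.35 V, so V_ov = 3.35 − 1.36 = 1.99 V.
Assume saturation: I_D = ½ k_n V_ov² = 0.5 × 2.86 × 1.99² = 5.66 mA, giving V_DS = V_DD − I_D R_D = 8.87 − 5.66 × 3.93 = -13.4 V.
But -13.4 V < V_ov = 1.99 V, so the device is actually in triode.
In triode I_D = k_n[V_ov V_DS − ½ V_DS²] and I_D = (V_DD − V_DS)/R_D. Equating: 5.62 V_DS² − 23.37 V_DS + 8.87 = 0, giving V_DS = 0.423 V (the root below V_ov).
I_D = (8.87 − 0.423) / 3.93 = 2.15 mA.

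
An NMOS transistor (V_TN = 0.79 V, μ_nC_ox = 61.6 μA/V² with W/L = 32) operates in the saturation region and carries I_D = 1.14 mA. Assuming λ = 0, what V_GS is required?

k_n = μ_nC_ox · (W/L) = 1.971 mA/V².
In saturation I_D = ½ k_n (V_GS − V_TN)², so V_GS − V_TN = √(2 I_D / k_n) = √(2 × 1.14 / 1.971) = 1.08 V.
V_GS = 0.79 + 1.08 = 1.87 V.

V_GS = 1.87 V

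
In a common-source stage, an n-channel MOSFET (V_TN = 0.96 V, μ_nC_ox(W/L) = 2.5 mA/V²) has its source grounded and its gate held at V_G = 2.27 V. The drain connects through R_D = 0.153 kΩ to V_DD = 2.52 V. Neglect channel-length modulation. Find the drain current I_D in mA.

I_D = 2.15 mA

V_GS = V_G = 2.27 V, so V_ov = 2.27 − 0.96 = 1.31 V.
Assume saturation: I_D = ½ k_n V_ov² = 0.5 × 2.5 × 1.31² = 2.15 mA, giving V_DS = V_DD − I_D R_D = 2.52 − 2.15 × 0.153 = 2.19 V.
V_DS = 2.19 V ≥ V_ov = 1.31 V, confirming saturation.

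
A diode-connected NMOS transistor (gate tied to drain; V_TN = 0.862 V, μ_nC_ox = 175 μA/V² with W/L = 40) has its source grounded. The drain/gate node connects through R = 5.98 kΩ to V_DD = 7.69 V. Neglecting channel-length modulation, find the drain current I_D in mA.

With gate tied to drain, V_GS = V_DS ≥ V_GS − V_TN, so the device is in saturation.
k_n = μ_nC_ox · (W/L) = 7 mA/V².
KCL at the drain: ½ k_n (V_GS − V_TN)² = (V_DD − V_GS)/R.
Let x = V_GS − 0.862. Then 20.9 x² + x − 6.828 = 0, giving x = 0.548 V (positive root), so V_GS = 1.41 V.
I_D = (V_DD − V_GS)/R = (7.69 − 1.41) / 5.98 = 1.05 mA.

I_D = 1.05 mA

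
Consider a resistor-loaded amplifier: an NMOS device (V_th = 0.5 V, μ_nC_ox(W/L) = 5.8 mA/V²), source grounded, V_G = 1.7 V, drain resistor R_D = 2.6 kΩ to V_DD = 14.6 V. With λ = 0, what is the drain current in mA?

V_GS = V_G = 1.7 V, so V_ov = 1.7 − 0.5 = 1.2 V.
Assume saturation: I_D = ½ k_n V_ov² = 0.5 × 5.8 × 1.2² = 4.18 mA, giving V_DS = V_DD − I_D R_D = 14.6 − 4.18 × 2.6 = 3.74 V.
V_DS = 3.74 V ≥ V_ov = 1.2 V, confirming saturation.

I_D = 4.18 mA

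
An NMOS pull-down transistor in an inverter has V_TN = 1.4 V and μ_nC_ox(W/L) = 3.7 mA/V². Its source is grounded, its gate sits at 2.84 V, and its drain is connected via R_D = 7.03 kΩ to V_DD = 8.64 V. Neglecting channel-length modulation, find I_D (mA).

V_GS = V_G = 2.84 V, so V_ov = 2.84 − 1.4 = 1.44 V.
Assume saturation: I_D = ½ k_n V_ov² = 0.5 × 3.7 × 1.44² = 3.84 mA, giving V_DS = V_DD − I_D R_D = 8.64 − 3.84 × 7.03 = -18.3 V.
But -18.3 V < V_ov = 1.44 V, so the device is actually in triode.
In triode I_D = k_n[V_ov V_DS − ½ V_DS²] and I_D = (V_DD − V_DS)/R_D. Equating: 13 V_DS² − 38.46 V_DS + 8.64 = 0, giving V_DS = 0.245 V (the root below V_ov).
I_D = (8.64 − 0.245) / 7.03 = 1.19 mA.

I_D = 1.19 mA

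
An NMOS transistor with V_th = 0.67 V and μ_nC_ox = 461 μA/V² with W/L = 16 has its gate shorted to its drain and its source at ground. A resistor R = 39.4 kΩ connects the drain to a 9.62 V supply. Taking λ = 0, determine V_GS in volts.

V_GS = 0.915 V

With gate tied to drain, V_GS = V_DS ≥ V_GS − V_th, so the device is in saturation.
k_n = μ_nC_ox · (W/L) = 7.376 mA/V².
KCL at the drain: ½ k_n (V_GS − V_th)² = (V_DD − V_GS)/R.
Let x = V_GS − 0.67. Then 145 x² + x − 8.95 = 0, giving x = 0.245 V (positive root), so V_GS = 0.915 V.
I_D = (V_DD − V_GS)/R = (9.62 − 0.915) / 39.4 = 0.221 mA.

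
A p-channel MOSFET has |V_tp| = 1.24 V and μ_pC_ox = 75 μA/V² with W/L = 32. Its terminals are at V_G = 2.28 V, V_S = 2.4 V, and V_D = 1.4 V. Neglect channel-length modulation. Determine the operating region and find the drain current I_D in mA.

Cutoff; I_D = 0 mA

V_SG = V_S − V_G = 2.4 − 2.28 = 0.12 V; V_SD = V_S − V_D = 2.4 − 1.4 = 1 V.
V_SG = 0.12 V < |V_tp| = 1.24 V, so the transistor is in cutoff.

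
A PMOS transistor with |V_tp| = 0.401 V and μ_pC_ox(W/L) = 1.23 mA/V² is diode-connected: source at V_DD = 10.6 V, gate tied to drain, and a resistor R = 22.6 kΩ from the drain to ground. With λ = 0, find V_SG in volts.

With gate tied to drain, V_SG = V_SD ≥ V_SG − |V_tp|, so the device is in saturation.
KCL at the drain: ½ k_p (V_SG − |V_tp|)² = (V_DD − V_SG)/R.
Let x = V_SG − 0.401. Then 13.9 x² + x − 10.2 = 0, giving x = 0.821 V (positive root), so V_SG = 1.22 V.
I_D = (V_DD − V_SG)/R = (10.6 − 1.22) / 22.6 = 0.415 mA.

V_SG = 1.22 V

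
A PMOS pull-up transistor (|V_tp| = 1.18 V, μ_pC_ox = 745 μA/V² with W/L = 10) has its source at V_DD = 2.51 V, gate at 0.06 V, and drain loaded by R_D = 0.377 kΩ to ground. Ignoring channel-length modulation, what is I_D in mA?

V_SG = V_DD − V_G = 2.51 − 0.06 = 2.45 V, so V_ov = 2.45 − 1.18 = 1.27 V.
k_p = μ_pC_ox · (W/L) = 7.45 mA/V².
Assume saturation: I_D = ½ k_p V_ov² = 0.5 × 7.45 × 1.27² = 6.01 mA, giving V_SD = V_DD − I_D R_D = 2.51 − 6.01 × 0.377 = 0.245 V.
But 0.245 V < V_ov = 1.27 V, so the device is actually in triode.
In triode I_D = k_p[V_ov V_SD − ½ V_SD²] and I_D = (V_DD − V_SD)/R_D. Equating: 1.4 V_SD² − 4.567 V_SD + 2.51 = 0, giving V_SD = 0.7 V (the root below V_ov).
I_D = (2.51 − 0.7) / 0.377 = 4.8 mA.

I_D = 4.80 mA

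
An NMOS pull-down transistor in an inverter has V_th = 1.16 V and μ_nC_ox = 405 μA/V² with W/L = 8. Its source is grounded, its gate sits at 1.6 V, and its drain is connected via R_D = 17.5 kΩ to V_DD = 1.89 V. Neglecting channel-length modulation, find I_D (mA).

V_GS = V_G = 1.6 V, so V_ov = 1.6 − 1.16 = 0.44 V.
k_n = μ_nC_ox · (W/L) = 3.24 mA/V².
Assume saturation: I_D = ½ k_n V_ov² = 0.5 × 3.24 × 0.44² = 0.314 mA, giving V_DS = V_DD − I_D R_D = 1.89 − 0.314 × 17.5 = -3.6 V.
But -3.6 V < V_ov = 0.44 V, so the device is actually in triode.
In triode I_D = k_n[V_ov V_DS − ½ V_DS²] and I_D = (V_DD − V_DS)/R_D. Equating: 28.4 V_DS² − 25.95 V_DS + 1.89 = 0, giving V_DS = 0.0798 V (the root below V_ov).
I_D = (1.89 − 0.0798) / 17.5 = 0.103 mA.

I_D = 0.103 mA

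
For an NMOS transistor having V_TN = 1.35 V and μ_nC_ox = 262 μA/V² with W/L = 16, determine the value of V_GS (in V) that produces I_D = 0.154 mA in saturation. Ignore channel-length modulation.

V_GS = 1.62 V

k_n = μ_nC_ox · (W/L) = 4.192 mA/V².
In saturation I_D = ½ k_n (V_GS − V_TN)², so V_GS − V_TN = √(2 I_D / k_n) = √(2 × 0.154 / 4.192) = 0.271 V.
V_GS = 1.35 + 0.271 = 1.62 V.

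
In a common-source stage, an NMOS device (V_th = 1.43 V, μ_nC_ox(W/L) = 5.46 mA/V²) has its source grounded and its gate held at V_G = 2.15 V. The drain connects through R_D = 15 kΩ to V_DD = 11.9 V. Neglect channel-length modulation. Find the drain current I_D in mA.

V_GS = V_G = 2.15 V, so V_ov = 2.15 − 1.43 = 0.72 V.
Assume saturation: I_D = ½ k_n V_ov² = 0.5 × 5.46 × 0.72² = 1.42 mA, giving V_DS = V_DD − I_D R_D = 11.9 − 1.42 × 15 = -9.33 V.
But -9.33 V < V_ov = 0.72 V, so the device is actually in triode.
In triode I_D = k_n[V_ov V_DS − ½ V_DS²] and I_D = (V_DD − V_DS)/R_D. Equating: 41 V_DS² − 59.97 V_DS + 11.9 = 0, giving V_DS = 0.237 V (the root below V_ov).
I_D = (11.9 − 0.237) / 15 = 0.778 mA.

I_D = 0.778 mA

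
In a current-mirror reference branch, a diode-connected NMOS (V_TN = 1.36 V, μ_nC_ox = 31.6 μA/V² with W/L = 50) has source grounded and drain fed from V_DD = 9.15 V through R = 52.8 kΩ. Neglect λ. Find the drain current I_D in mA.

With gate tied to drain, V_GS = V_DS ≥ V_GS − V_TN, so the device is in saturation.
k_n = μ_nC_ox · (W/L) = 1.58 mA/V².
KCL at the drain: ½ k_n (V_GS − V_TN)² = (V_DD − V_GS)/R.
Let x = V_GS − 1.36. Then 41.7 x² + x − 7.79 = 0, giving x = 0.42 V (positive root), so V_GS = 1.78 V.
I_D = (V_DD − V_GS)/R = (9.15 − 1.78) / 52.8 = 0.14 mA.

I_D = 0.140 mA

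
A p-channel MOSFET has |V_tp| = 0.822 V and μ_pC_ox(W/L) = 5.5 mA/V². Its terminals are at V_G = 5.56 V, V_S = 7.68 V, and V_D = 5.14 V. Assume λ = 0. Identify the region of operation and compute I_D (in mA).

Saturation; I_D = 4.63 mA

V_SG = V_S − V_G = 7.68 − 5.56 = 2.12 V; V_SD = V_S − V_D = 7.68 − 5.14 = 2.54 V.
V_ov = V_SG − |V_tp| = 2.12 − 0.822 = 1.3 V.
Since V_SD = 2.54 V ≥ V_ov = 1.3 V, the device is in saturation.
I_D = ½ k_p V_ov² = 0.5 × 5.5 × 1.3² = 4.63 mA.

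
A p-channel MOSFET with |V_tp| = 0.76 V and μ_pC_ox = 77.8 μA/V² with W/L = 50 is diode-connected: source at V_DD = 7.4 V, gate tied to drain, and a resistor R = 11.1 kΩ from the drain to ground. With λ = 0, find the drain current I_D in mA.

I_D = 0.550 mA

With gate tied to drain, V_SG = V_SD ≥ V_SG − |V_tp|, so the device is in saturation.
k_p = μ_pC_ox · (W/L) = 3.89 mA/V².
KCL at the drain: ½ k_p (V_SG − |V_tp|)² = (V_DD − V_SG)/R.
Let x = V_SG − 0.76. Then 21.6 x² + x − 6.64 = 0, giving x = 0.532 V (positive root), so V_SG = 1.29 V.
I_D = (V_DD − V_SG)/R = (7.4 − 1.29) / 11.1 = 0.55 mA.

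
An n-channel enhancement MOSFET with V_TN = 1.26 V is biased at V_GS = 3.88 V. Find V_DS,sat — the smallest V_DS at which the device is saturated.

V_DS,sat = 2.62 V

The boundary between triode and saturation is V_DS = V_GS − V_TN = V_ov.
V_ov = 3.88 − 1.26 = 2.62 V.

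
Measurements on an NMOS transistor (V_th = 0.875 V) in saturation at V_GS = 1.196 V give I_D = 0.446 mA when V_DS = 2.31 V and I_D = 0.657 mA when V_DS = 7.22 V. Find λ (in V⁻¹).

With V_GS fixed, I_D ∝ (1 + λ V_DS) in saturation, so I_D2/I_D1 = (1 + λ V_DS2)/(1 + λ V_DS1).
0.657/0.446 = 1.473 = (1 + 7.22 λ)/(1 + 2.31 λ).
Solving: λ (I_D1 V_DS2 − I_D2 V_DS1) = I_D2 − I_D1, so λ = (0.657 − 0.446) / (0.446 × 7.22 − 0.657 × 2.31) = 0.211 / 1.7 = 0.124 V⁻¹.

λ = 0.124 V⁻¹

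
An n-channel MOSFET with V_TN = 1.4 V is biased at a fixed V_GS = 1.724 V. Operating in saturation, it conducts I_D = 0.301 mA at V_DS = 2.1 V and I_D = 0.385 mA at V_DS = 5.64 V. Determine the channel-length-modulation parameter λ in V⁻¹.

With V_GS fixed, I_D ∝ (1 + λ V_DS) in saturation, so I_D2/I_D1 = (1 + λ V_DS2)/(1 + λ V_DS1).
0.385/0.301 = 1.279 = (1 + 5.64 λ)/(1 + 2.1 λ).
Solving: λ (I_D1 V_DS2 − I_D2 V_DS1) = I_D2 − I_D1, so λ = (0.385 − 0.301) / (0.301 × 5.64 − 0.385 × 2.1) = 0.084 / 0.889 = 0.0945 V⁻¹.

λ = 0.0945 V⁻¹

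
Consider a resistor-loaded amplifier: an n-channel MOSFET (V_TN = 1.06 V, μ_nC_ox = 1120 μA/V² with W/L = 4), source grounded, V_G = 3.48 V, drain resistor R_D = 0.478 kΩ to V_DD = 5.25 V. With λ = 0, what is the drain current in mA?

I_D = 8.82 mA

V_GS = V_G = 3.48 V, so V_ov = 3.48 − 1.06 = 2.42 V.
k_n = μ_nC_ox · (W/L) = 4.48 mA/V².
Assume saturation: I_D = ½ k_n V_ov² = 0.5 × 4.48 × 2.42² = 13.1 mA, giving V_DS = V_DD − I_D R_D = 5.25 − 13.1 × 0.478 = -1.02 V.
But -1.02 V < V_ov = 2.42 V, so the device is actually in triode.
In triode I_D = k_n[V_ov V_DS − ½ V_DS²] and I_D = (V_DD − V_DS)/R_D. Equating: 1.07 V_DS² − 6.182 V_DS + 5.25 = 0, giving V_DS = 1.03 V (the root below V_ov).
I_D = (5.25 − 1.03) / 0.478 = 8.82 mA.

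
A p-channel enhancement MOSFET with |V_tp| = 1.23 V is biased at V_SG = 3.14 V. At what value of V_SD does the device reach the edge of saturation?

The boundary between triode and saturation is V_SD = V_SG − |V_tp| = V_ov.
V_ov = 3.14 − 1.23 = 1.91 V.

V_SD,sat = 1.91 V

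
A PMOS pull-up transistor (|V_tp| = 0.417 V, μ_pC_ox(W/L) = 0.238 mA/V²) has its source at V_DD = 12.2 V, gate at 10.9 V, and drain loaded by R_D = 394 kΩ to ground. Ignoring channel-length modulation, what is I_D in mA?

V_SG = V_DD − V_G = 12.2 − 10.9 = 1.3 V, so V_ov = 1.3 − 0.417 = 0.883 V.
Assume saturation: I_D = ½ k_p V_ov² = 0.5 × 0.238 × 0.883² = 0.0928 mA, giving V_SD = V_DD − I_D R_D = 12.2 − 0.0928 × 394 = -24.4 V.
But -24.4 V < V_ov = 0.883 V, so the device is actually in triode.
In triode I_D = k_p[V_ov V_SD − ½ V_SD²] and I_D = (V_DD − V_SD)/R_D. Equating: 46.9 V_SD² − 83.8 V_SD + 12.2 = 0, giving V_SD = 0.16 V (the root below V_ov).
I_D = (12.2 − 0.16) / 394 = 0.0306 mA.

I_D = 0.0306 mA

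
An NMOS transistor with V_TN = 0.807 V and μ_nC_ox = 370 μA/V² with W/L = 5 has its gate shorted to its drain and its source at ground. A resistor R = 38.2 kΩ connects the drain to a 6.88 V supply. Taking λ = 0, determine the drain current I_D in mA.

I_D = 0.148 mA

With gate tied to drain, V_GS = V_DS ≥ V_GS − V_TN, so the device is in saturation.
k_n = μ_nC_ox · (W/L) = 1.85 mA/V².
KCL at the drain: ½ k_n (V_GS − V_TN)² = (V_DD − V_GS)/R.
Let x = V_GS − 0.807. Then 35.3 x² + x − 6.073 = 0, giving x = 0.401 V (positive root), so V_GS = 1.21 V.
I_D = (V_DD − V_GS)/R = (6.88 − 1.21) / 38.2 = 0.148 mA.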